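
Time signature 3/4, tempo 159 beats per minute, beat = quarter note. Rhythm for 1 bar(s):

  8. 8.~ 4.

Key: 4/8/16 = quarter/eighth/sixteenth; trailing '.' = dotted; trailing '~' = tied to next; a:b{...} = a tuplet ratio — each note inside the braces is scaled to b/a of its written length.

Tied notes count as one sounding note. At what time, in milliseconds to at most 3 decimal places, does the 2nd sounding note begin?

note 2 onset = 3/4b = 283.019ms

1. 0.0ms @ 0 + 283.019ms (3/4)
2. 283.019ms @ 3/4 + 849.057ms (9/4)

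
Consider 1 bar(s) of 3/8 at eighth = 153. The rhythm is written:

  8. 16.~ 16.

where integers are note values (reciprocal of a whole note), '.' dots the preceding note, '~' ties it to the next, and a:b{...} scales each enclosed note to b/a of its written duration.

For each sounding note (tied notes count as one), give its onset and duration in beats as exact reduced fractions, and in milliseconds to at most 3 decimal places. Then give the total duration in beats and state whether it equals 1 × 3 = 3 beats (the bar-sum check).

1) 0.0ms=0b +588.235ms=3/2b
2) 588.235ms=3/2b +588.235ms=3/2b
Σ=3b of 3 (153bpm 3/8) — PASS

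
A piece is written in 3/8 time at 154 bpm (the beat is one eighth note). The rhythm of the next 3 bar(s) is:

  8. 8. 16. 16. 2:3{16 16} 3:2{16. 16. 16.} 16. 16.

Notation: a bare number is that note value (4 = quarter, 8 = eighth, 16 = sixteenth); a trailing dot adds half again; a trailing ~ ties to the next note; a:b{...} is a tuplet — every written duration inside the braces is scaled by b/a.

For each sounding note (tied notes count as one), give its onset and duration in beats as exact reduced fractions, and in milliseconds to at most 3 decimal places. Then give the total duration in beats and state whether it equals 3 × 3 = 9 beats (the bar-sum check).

1) 0.0ms=0b +584.416ms=3/2b
2) 584.416ms=3/2b +584.416ms=3/2b
3) 1168.831ms=3b +292.208ms=3/4b
4) 1461.039ms=15/4b +292.208ms=3/4b
5) 1753.247ms=9/2b +292.208ms=3/4b
6) 2045.455ms=21/4b +292.208ms=3/4b
7) 2337.662ms=6b +194.805ms=1/2b
8) 2532.468ms=13/2b +194.805ms=1/2b
9) 2727.273ms=7b +194.805ms=1/2b
10) 2922.078ms=15/2b +292.208ms=3/4b
11) 3214.286ms=33/4b +292.208ms=3/4b
Σ=9b of 9 (154bpm 3/8) — PASS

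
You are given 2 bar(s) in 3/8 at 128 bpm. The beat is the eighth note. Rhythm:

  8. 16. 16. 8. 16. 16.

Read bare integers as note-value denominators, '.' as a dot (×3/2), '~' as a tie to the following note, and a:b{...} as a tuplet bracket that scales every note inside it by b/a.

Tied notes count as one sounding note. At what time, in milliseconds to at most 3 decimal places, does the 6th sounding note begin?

note 6 onset = 21/4b = 2460.938ms

1. 0.0ms @ 0 + 703.125ms (3/2)
2. 703.125ms @ 3/2 + 351.562ms (3/4)
3. 1054.688ms @ 9/4 + 351.562ms (3/4)
4. 1406.25ms @ 3 + 703.125ms (3/2)
5. 2109.375ms @ 9/2 + 351.562ms (3/4)
6. 2460.938ms @ 21/4 + 351.562ms (3/4)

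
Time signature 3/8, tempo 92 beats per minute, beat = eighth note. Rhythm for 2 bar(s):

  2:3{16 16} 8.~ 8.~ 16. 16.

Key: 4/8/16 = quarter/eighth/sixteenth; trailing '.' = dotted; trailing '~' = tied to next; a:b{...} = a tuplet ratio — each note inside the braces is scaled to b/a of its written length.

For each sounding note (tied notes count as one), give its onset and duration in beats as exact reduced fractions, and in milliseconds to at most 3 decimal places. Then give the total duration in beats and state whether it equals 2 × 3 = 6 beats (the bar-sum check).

1) 0.0ms=0b +489.13ms=3/4b
2) 489.13ms=3/4b +489.13ms=3/4b
3) 978.261ms=3/2b +2445.652ms=15/4b
4) 3423.913ms=21/4b +489.13ms=3/4b
Σ=6b of 6 (92bpm 3/8) — PASS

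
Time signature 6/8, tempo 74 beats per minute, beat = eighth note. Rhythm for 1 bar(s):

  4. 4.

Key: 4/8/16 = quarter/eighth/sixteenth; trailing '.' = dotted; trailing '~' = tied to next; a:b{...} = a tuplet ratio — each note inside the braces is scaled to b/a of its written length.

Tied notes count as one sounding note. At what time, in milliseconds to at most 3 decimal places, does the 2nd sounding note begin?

note 2 onset = 3b = 2432.432ms

1. 0.0ms @ 0 + 2432.432ms (3)
2. 2432.432ms @ 3 + 2432.432ms (3)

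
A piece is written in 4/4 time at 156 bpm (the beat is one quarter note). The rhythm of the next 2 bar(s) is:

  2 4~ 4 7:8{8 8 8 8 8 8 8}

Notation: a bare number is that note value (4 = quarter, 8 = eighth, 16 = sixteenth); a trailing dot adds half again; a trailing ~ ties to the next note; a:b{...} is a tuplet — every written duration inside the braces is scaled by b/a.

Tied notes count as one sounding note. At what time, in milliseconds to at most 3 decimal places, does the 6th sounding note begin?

1. 0.0ms @ 0 + 769.231ms (2)
2. 769.231ms @ 2 + 769.231ms (2)
3. 1538.462ms @ 4 + 219.78ms (4/7)
4. 1758.242ms @ 32/7 + 219.78ms (4/7)
5. 1978.022ms @ 36/7 + 219.78ms (4/7)
6. 2197.802ms @ 40/7 + 219.78ms (4/7)
7. 2417.582ms @ 44/7 + 219.78ms (4/7)
8. 2637.363ms @ 48/7 + 219.78ms (4/7)
9. 2857.143ms @ 52/7 + 219.78ms (4/7)

note 6 onset = 40/7b = 2197.802ms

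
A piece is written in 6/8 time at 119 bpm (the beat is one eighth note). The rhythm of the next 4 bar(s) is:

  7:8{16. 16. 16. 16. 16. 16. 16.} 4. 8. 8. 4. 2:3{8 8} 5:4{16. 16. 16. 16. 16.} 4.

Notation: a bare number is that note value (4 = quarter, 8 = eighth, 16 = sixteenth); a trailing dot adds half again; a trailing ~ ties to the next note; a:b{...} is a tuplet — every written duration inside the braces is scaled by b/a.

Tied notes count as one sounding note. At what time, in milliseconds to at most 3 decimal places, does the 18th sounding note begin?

1. 0.0ms @ 0 + 432.173ms (6/7)
2. 432.173ms @ 6/7 + 432.173ms (6/7)
3. 864.346ms @ 12/7 + 432.173ms (6/7)
4. 1296.519ms @ 18/7 + 432.173ms (6/7)
5. 1728.691ms @ 24/7 + 432.173ms (6/7)
6. 2160.864ms @ 30/7 + 432.173ms (6/7)
7. 2593.037ms @ 36/7 + 432.173ms (6/7)
8. 3025.21ms @ 6 + 1512.605ms (3)
9. 4537.815ms @ 9 + 756.303ms (3/2)
10. 5294.118ms @ 21/2 + 756.303ms (3/2)
11. 6050.42ms @ 12 + 1512.605ms (3)
12. 7563.025ms @ 15 + 756.303ms (3/2)
13. 8319.328ms @ 33/2 + 756.303ms (3/2)
14. 9075.63ms @ 18 + 302.521ms (3/5)
15. 9378.151ms @ 93/5 + 302.521ms (3/5)
16. 9680.672ms @ 96/5 + 302.521ms (3/5)
17. 9983.193ms @ 99/5 + 302.521ms (3/5)
18. 10285.714ms @ 102/5 + 302.521ms (3/5)
19. 10588.235ms @ 21 + 1512.605ms (3)

note 18 onset = 102/5b = 10285.714ms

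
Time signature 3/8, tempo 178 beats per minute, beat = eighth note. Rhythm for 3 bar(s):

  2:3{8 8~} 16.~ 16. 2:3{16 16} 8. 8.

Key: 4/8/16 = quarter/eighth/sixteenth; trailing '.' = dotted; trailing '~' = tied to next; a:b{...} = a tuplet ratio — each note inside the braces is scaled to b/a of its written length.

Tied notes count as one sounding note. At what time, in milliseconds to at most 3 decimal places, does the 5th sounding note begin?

note 5 onset = 6b = 2022.472ms

1. 0.0ms @ 0 + 505.618ms (3/2)
2. 505.618ms @ 3/2 + 1011.236ms (3)
3. 1516.854ms @ 9/2 + 252.809ms (3/4)
4. 1769.663ms @ 21/4 + 252.809ms (3/4)
5. 2022.472ms @ 6 + 505.618ms (3/2)
6. 2528.09ms @ 15/2 + 505.618ms (3/2)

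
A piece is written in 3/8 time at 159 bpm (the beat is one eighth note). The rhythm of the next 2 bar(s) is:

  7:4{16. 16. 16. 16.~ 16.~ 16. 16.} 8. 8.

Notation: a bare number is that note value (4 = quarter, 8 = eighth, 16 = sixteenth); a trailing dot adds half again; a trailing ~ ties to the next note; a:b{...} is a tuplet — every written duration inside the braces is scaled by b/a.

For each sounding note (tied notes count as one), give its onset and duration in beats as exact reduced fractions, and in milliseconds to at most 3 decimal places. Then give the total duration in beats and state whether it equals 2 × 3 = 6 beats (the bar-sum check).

1) 0.0ms=0b +161.725ms=3/7b
2) 161.725ms=3/7b +161.725ms=3/7b
3) 323.45ms=6/7b +161.725ms=3/7b
4) 485.175ms=9/7b +485.175ms=9/7b
5) 970.35ms=18/7b +161.725ms=3/7b
6) 1132.075ms=3b +566.038ms=3/2b
7) 1698.113ms=9/2b +566.038ms=3/2b
Σ=6b of 6 (159bpm 3/8) — PASS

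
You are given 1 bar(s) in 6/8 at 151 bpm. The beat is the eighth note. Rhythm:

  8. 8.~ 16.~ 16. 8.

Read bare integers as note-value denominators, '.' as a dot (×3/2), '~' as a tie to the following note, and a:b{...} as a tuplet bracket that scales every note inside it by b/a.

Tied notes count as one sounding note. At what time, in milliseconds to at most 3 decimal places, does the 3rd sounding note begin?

1. 0.0ms @ 0 + 596.026ms (3/2)
2. 596.026ms @ 3/2 + 1192.053ms (3)
3. 1788.079ms @ 9/2 + 596.026ms (3/2)

note 3 onset = 9/2b = 1788.079ms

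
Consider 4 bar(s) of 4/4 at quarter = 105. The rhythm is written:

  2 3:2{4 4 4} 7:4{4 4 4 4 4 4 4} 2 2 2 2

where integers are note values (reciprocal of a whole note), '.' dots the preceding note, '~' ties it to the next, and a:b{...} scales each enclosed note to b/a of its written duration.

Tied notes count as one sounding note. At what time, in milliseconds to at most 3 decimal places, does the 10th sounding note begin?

1. 0.0ms @ 0 + 1142.857ms (2)
2. 1142.857ms @ 2 + 380.952ms (2/3)
3. 1523.81ms @ 8/3 + 380.952ms (2/3)
4. 1904.762ms @ 10/3 + 380.952ms (2/3)
5. 2285.714ms @ 4 + 326.531ms (4/7)
6. 2612.245ms @ 32/7 + 326.531ms (4/7)
7. 2938.776ms @ 36/7 + 326.531ms (4/7)
8. 3265.306ms @ 40/7 + 326.531ms (4/7)
9. 3591.837ms @ 44/7 + 326.531ms (4/7)
10. 3918.367ms @ 48/7 + 326.531ms (4/7)
11. 4244.898ms @ 52/7 + 326.531ms (4/7)
12. 4571.429ms @ 8 + 1142.857ms (2)
13. 5714.286ms @ 10 + 1142.857ms (2)
14. 6857.143ms @ 12 + 1142.857ms (2)
15. 8000.0ms @ 14 + 1142.857ms (2)

note 10 onset = 48/7b = 3918.367ms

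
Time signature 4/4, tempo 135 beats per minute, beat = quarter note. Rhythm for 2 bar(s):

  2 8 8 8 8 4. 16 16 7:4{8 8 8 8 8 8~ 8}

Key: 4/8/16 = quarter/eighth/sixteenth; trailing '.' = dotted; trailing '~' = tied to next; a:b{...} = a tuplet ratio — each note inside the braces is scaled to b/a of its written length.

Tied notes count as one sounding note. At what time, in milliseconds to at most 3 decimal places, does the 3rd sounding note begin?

1. 0.0ms @ 0 + 888.889ms (2)
2. 888.889ms @ 2 + 222.222ms (1/2)
3. 1111.111ms @ 5/2 + 222.222ms (1/2)
4. 1333.333ms @ 3 + 222.222ms (1/2)
5. 1555.556ms @ 7/2 + 222.222ms (1/2)
6. 1777.778ms @ 4 + 666.667ms (3/2)
7. 2444.444ms @ 11/2 + 111.111ms (1/4)
8. 2555.556ms @ 23/4 + 111.111ms (1/4)
9. 2666.667ms @ 6 + 126.984ms (2/7)
10. 2793.651ms @ 44/7 + 126.984ms (2/7)
11. 2920.635ms @ 46/7 + 126.984ms (2/7)
12. 3047.619ms @ 48/7 + 126.984ms (2/7)
13. 3174.603ms @ 50/7 + 126.984ms (2/7)
14. 3301.587ms @ 52/7 + 253.968ms (4/7)

note 3 onset = 5/2b = 1111.111ms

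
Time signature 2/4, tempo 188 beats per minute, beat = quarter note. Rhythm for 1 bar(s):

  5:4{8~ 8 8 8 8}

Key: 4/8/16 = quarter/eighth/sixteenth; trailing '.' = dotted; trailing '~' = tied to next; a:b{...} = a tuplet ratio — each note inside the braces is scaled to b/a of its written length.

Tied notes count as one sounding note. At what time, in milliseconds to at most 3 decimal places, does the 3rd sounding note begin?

1. 0.0ms @ 0 + 255.319ms (4/5)
2. 255.319ms @ 4/5 + 127.66ms (2/5)
3. 382.979ms @ 6/5 + 127.66ms (2/5)
4. 510.638ms @ 8/5 + 127.66ms (2/5)

note 3 onset = 6/5b = 382.979ms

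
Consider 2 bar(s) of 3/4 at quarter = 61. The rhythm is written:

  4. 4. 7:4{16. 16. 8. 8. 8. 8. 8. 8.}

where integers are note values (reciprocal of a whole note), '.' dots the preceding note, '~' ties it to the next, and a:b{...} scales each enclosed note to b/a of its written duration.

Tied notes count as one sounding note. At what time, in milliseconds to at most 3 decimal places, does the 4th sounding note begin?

1. 0.0ms @ 0 + 1475.41ms (3/2)
2. 1475.41ms @ 3/2 + 1475.41ms (3/2)
3. 2950.82ms @ 3 + 210.773ms (3/14)
4. 3161.593ms @ 45/14 + 210.773ms (3/14)
5. 3372.365ms @ 24/7 + 421.546ms (3/7)
6. 3793.911ms @ 27/7 + 421.546ms (3/7)
7. 4215.457ms @ 30/7 + 421.546ms (3/7)
8. 4637.002ms @ 33/7 + 421.546ms (3/7)
9. 5058.548ms @ 36/7 + 421.546ms (3/7)
10. 5480.094ms @ 39/7 + 421.546ms (3/7)

note 4 onset = 45/14b = 3161.593ms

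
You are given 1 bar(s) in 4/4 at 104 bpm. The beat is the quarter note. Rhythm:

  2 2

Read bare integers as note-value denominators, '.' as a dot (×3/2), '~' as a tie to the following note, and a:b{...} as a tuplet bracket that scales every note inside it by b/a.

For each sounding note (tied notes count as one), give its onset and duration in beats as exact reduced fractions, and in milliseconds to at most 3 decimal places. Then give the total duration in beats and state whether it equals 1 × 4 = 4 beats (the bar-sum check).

1) 0.0ms=0b +1153.846ms=2b
2) 1153.846ms=2b +1153.846ms=2b
Σ=4b of 4 (104bpm 4/4) — PASS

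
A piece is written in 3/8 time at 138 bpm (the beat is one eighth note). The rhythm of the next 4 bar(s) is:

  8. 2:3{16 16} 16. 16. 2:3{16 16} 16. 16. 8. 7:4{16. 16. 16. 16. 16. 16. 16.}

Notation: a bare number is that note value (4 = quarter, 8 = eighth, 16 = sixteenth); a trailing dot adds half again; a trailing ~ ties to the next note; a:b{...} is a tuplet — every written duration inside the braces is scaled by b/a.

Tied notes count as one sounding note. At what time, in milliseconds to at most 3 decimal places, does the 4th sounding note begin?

1. 0.0ms @ 0 + 652.174ms (3/2)
2. 652.174ms @ 3/2 + 326.087ms (3/4)
3. 978.261ms @ 9/4 + 326.087ms (3/4)
4. 1304.348ms @ 3 + 326.087ms (3/4)
5. 1630.435ms @ 15/4 + 326.087ms (3/4)
6. 1956.522ms @ 9/2 + 326.087ms (3/4)
7. 2282.609ms @ 21/4 + 326.087ms (3/4)
8. 2608.696ms @ 6 + 326.087ms (3/4)
9. 2934.783ms @ 27/4 + 326.087ms (3/4)
10. 3260.87ms @ 15/2 + 652.174ms (3/2)
11. 3913.043ms @ 9 + 186.335ms (3/7)
12. 4099.379ms @ 66/7 + 186.335ms (3/7)
13. 4285.714ms @ 69/7 + 186.335ms (3/7)
14. 4472.05ms @ 72/7 + 186.335ms (3/7)
15. 4658.385ms @ 75/7 + 186.335ms (3/7)
16. 4844.72ms @ 78/7 + 186.335ms (3/7)
17. 5031.056ms @ 81/7 + 186.335ms (3/7)

note 4 onset = 3b = 1304.348ms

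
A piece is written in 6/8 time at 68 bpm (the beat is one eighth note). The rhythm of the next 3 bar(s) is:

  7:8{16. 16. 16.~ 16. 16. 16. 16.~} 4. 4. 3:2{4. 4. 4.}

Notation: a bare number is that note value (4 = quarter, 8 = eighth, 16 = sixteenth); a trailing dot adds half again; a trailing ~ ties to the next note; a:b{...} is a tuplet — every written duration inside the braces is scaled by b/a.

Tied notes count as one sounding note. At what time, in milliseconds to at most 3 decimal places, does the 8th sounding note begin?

1. 0.0ms @ 0 + 756.303ms (6/7)
2. 756.303ms @ 6/7 + 756.303ms (6/7)
3. 1512.605ms @ 12/7 + 1512.605ms (12/7)
4. 3025.21ms @ 24/7 + 756.303ms (6/7)
5. 3781.513ms @ 30/7 + 756.303ms (6/7)
6. 4537.815ms @ 36/7 + 3403.361ms (27/7)
7. 7941.176ms @ 9 + 2647.059ms (3)
8. 10588.235ms @ 12 + 1764.706ms (2)
9. 12352.941ms @ 14 + 1764.706ms (2)
10. 14117.647ms @ 16 + 1764.706ms (2)

note 8 onset = 12b = 10588.235ms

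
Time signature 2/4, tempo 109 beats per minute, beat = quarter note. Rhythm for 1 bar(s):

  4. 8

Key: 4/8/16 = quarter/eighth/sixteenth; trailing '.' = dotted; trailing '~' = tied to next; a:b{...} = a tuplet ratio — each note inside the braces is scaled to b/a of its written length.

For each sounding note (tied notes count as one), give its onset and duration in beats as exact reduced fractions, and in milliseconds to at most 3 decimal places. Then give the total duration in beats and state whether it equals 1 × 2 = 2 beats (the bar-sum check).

1) 0.0ms=0b +825.688ms=3/2b
2) 825.688ms=3/2b +275.229ms=1/2b
Σ=2b of 2 (109bpm 2/4) — PASS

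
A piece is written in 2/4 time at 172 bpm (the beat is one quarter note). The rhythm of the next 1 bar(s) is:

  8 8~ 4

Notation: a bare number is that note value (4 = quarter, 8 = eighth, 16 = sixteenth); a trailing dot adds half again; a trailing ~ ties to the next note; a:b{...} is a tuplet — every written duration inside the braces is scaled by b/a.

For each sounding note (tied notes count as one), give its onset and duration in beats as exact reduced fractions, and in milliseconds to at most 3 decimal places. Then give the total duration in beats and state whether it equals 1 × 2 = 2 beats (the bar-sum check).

1) 0.0ms=0b +174.419ms=1/2b
2) 174.419ms=1/2b +523.256ms=3/2b
Σ=2b of 2 (172bpm 2/4) — PASS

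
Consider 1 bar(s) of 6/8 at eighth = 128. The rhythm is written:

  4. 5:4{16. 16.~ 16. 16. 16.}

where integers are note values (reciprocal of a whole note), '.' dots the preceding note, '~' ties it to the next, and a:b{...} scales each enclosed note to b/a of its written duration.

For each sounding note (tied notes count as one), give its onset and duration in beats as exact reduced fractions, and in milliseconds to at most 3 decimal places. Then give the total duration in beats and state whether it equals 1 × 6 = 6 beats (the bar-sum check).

1) 0.0ms=0b +1406.25ms=3b
2) 1406.25ms=3b +281.25ms=3/5b
3) 1687.5ms=18/5b +562.5ms=6/5b
4) 2250.0ms=24/5b +281.25ms=3/5b
5) 2531.25ms=27/5b +281.25ms=3/5b
Σ=6b of 6 (128bpm 6/8) — PASS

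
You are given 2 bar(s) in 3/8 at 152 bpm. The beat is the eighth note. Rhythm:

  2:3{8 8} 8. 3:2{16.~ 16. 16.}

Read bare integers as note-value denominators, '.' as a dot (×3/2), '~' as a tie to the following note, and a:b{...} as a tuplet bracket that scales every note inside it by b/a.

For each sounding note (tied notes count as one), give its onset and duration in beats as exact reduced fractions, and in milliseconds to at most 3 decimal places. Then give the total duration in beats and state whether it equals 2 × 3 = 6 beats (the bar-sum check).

1) 0.0ms=0b +592.105ms=3/2b
2) 592.105ms=3/2b +592.105ms=3/2b
3) 1184.211ms=3b +592.105ms=3/2b
4) 1776.316ms=9/2b +394.737ms=1b
5) 2171.053ms=11/2b +197.368ms=1/2b
Σ=6b of 6 (152bpm 3/8) — PASS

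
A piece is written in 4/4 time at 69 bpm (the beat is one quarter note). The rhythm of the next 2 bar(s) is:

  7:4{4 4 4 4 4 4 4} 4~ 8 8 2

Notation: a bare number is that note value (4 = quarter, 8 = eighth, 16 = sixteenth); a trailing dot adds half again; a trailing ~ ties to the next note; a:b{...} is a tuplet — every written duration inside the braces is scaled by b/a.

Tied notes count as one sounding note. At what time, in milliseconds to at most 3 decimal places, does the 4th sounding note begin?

note 4 onset = 12/7b = 1490.683ms

1. 0.0ms @ 0 + 496.894ms (4/7)
2. 496.894ms @ 4/7 + 496.894ms (4/7)
3. 993.789ms @ 8/7 + 496.894ms (4/7)
4. 1490.683ms @ 12/7 + 496.894ms (4/7)
5. 1987.578ms @ 16/7 + 496.894ms (4/7)
6. 2484.472ms @ 20/7 + 496.894ms (4/7)
7. 2981.366ms @ 24/7 + 496.894ms (4/7)
8. 3478.261ms @ 4 + 1304.348ms (3/2)
9. 4782.609ms @ 11/2 + 434.783ms (1/2)
10. 5217.391ms @ 6 + 1739.13ms (2)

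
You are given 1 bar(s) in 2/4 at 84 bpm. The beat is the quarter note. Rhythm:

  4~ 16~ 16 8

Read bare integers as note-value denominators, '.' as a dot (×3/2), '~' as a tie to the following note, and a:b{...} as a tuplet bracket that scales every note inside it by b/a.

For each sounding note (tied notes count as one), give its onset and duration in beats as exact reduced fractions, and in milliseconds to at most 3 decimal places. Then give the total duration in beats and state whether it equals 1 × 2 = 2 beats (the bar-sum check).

1) 0.0ms=0b +1071.429ms=3/2b
2) 1071.429ms=3/2b +357.143ms=1/2b
Σ=2b of 2 (84bpm 2/4) — PASS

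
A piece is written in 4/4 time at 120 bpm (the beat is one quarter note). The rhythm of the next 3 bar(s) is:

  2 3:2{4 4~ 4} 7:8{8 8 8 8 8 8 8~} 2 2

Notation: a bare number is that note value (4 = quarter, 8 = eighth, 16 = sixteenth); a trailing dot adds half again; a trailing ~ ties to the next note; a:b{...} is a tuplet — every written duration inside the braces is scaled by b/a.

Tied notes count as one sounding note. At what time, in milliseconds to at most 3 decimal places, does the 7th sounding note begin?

1. 0.0ms @ 0 + 1000.0ms (2)
2. 1000.0ms @ 2 + 333.333ms (2/3)
3. 1333.333ms @ 8/3 + 666.667ms (4/3)
4. 2000.0ms @ 4 + 285.714ms (4/7)
5. 2285.714ms @ 32/7 + 285.714ms (4/7)
6. 2571.429ms @ 36/7 + 285.714ms (4/7)
7. 2857.143ms @ 40/7 + 285.714ms (4/7)
8. 3142.857ms @ 44/7 + 285.714ms (4/7)
9. 3428.571ms @ 48/7 + 285.714ms (4/7)
10. 3714.286ms @ 52/7 + 1285.714ms (18/7)
11. 5000.0ms @ 10 + 1000.0ms (2)

note 7 onset = 40/7b = 2857.143ms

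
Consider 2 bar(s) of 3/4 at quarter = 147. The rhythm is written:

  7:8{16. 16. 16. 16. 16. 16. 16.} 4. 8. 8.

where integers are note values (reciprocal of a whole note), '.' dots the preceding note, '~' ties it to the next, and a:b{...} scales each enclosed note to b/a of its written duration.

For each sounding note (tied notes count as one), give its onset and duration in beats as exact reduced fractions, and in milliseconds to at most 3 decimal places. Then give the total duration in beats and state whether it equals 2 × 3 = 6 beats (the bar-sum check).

1) 0.0ms=0b +174.927ms=3/7b
2) 174.927ms=3/7b +174.927ms=3/7b
3) 349.854ms=6/7b +174.927ms=3/7b
4) 524.781ms=9/7b +174.927ms=3/7b
5) 699.708ms=12/7b +174.927ms=3/7b
6) 874.636ms=15/7b +174.927ms=3/7b
7) 1049.563ms=18/7b +174.927ms=3/7b
8) 1224.49ms=3b +612.245ms=3/2b
9) 1836.735ms=9/2b +306.122ms=3/4b
10) 2142.857ms=21/4b +306.122ms=3/4b
Σ=6b of 6 (147bpm 3/4) — PASS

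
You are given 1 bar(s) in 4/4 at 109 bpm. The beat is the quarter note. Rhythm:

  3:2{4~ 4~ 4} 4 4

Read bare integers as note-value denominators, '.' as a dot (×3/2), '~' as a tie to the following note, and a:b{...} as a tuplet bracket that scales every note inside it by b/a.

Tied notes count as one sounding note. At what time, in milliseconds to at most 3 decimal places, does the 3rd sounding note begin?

1. 0.0ms @ 0 + 1100.917ms (2)
2. 1100.917ms @ 2 + 550.459ms (1)
3. 1651.376ms @ 3 + 550.459ms (1)

note 3 onset = 3b = 1651.376ms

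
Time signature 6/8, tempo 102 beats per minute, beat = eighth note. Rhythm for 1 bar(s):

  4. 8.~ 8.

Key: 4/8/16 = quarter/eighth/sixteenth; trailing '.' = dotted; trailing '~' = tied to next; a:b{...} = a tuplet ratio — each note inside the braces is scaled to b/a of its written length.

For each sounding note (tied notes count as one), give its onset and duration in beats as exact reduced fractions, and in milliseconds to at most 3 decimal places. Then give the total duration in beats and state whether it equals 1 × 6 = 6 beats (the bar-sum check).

1) 0.0ms=0b +1764.706ms=3b
2) 1764.706ms=3b +1764.706ms=3b
Σ=6b of 6 (102bpm 6/8) — PASS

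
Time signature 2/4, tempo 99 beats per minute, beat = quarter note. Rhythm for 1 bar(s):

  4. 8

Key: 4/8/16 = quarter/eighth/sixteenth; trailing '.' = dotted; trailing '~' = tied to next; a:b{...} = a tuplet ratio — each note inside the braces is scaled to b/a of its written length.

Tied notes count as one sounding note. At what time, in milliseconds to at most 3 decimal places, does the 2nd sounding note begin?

1. 0.0ms @ 0 + 909.091ms (3/2)
2. 909.091ms @ 3/2 + 303.03ms (1/2)

note 2 onset = 3/2b = 909.091ms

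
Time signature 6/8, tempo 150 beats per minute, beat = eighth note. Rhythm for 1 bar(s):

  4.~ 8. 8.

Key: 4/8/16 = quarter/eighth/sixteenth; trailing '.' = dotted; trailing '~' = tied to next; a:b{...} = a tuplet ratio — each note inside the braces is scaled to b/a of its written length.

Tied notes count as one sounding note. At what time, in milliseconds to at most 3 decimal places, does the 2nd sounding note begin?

note 2 onset = 9/2b = 1800.0ms

1. 0.0ms @ 0 + 1800.0ms (9/2)
2. 1800.0ms @ 9/2 + 600.0ms (3/2)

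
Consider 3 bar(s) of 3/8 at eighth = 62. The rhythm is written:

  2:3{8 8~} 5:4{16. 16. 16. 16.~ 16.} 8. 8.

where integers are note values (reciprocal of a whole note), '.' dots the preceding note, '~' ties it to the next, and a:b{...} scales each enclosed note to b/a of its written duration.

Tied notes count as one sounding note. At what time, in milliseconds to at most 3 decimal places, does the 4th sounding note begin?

1. 0.0ms @ 0 + 1451.613ms (3/2)
2. 1451.613ms @ 3/2 + 2032.258ms (21/10)
3. 3483.871ms @ 18/5 + 580.645ms (3/5)
4. 4064.516ms @ 21/5 + 580.645ms (3/5)
5. 4645.161ms @ 24/5 + 1161.29ms (6/5)
6. 5806.452ms @ 6 + 1451.613ms (3/2)
7. 7258.065ms @ 15/2 + 1451.613ms (3/2)

note 4 onset = 21/5b = 4064.516ms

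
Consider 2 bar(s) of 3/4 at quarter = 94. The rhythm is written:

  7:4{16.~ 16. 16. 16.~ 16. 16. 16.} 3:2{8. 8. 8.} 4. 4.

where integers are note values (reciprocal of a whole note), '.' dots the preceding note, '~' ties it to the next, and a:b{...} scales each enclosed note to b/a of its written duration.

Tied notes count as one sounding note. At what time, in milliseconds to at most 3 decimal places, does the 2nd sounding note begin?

note 2 onset = 3/7b = 273.556ms

1. 0.0ms @ 0 + 273.556ms (3/7)
2. 273.556ms @ 3/7 + 136.778ms (3/14)
3. 410.334ms @ 9/14 + 273.556ms (3/7)
4. 683.891ms @ 15/14 + 136.778ms (3/14)
5. 820.669ms @ 9/7 + 136.778ms (3/14)
6. 957.447ms @ 3/2 + 319.149ms (1/2)
7. 1276.596ms @ 2 + 319.149ms (1/2)
8. 1595.745ms @ 5/2 + 319.149ms (1/2)
9. 1914.894ms @ 3 + 957.447ms (3/2)
10. 2872.34ms @ 9/2 + 957.447ms (3/2)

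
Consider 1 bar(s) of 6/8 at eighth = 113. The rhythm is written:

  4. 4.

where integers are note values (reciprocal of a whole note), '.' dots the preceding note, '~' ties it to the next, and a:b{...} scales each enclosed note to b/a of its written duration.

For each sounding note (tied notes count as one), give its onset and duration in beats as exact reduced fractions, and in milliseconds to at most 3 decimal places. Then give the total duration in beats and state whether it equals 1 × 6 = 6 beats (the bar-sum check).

1) 0.0ms=0b +1592.92ms=3b
2) 1592.92ms=3b +1592.92ms=3b
Σ=6b of 6 (113bpm 6/8) — PASS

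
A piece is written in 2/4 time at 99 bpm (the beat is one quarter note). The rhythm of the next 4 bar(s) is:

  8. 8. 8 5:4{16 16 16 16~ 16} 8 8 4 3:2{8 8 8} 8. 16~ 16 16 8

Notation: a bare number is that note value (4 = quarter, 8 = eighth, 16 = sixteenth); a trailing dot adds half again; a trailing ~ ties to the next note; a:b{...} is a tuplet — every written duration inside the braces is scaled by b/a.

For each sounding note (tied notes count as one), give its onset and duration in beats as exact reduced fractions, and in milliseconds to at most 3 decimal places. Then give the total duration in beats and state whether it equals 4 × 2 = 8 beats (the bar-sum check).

1) 0.0ms=0b +454.545ms=3/4b
2) 454.545ms=3/4b +454.545ms=3/4b
3) 909.091ms=3/2b +303.03ms=1/2b
4) 1212.121ms=2b +121.212ms=1/5b
5) 1333.333ms=11/5b +121.212ms=1/5b
6) 1454.545ms=12/5b +121.212ms=1/5b
7) 1575.758ms=13/5b +242.424ms=2/5b
8) 1818.182ms=3b +303.03ms=1/2b
9) 2121.212ms=7/2b +303.03ms=1/2b
10) 2424.242ms=4b +606.061ms=1b
11) 3030.303ms=5b +202.02ms=1/3b
12) 3232.323ms=16/3b +202.02ms=1/3b
13) 3434.343ms=17/3b +202.02ms=1/3b
14) 3636.364ms=6b +454.545ms=3/4b
15) 4090.909ms=27/4b +303.03ms=1/2b
16) 4393.939ms=29/4b +151.515ms=1/4b
17) 4545.455ms=15/2b +303.03ms=1/2b
Σ=8b of 8 (99bpm 2/4) — PASS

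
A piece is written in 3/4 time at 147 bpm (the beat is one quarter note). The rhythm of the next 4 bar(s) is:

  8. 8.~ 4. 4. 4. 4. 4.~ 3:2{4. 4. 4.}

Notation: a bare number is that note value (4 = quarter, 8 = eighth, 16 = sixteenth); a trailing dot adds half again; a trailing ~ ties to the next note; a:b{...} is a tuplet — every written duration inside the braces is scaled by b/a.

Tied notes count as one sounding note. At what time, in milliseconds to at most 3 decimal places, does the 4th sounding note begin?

note 4 onset = 9/2b = 1836.735ms

1. 0.0ms @ 0 + 306.122ms (3/4)
2. 306.122ms @ 3/4 + 918.367ms (9/4)
3. 1224.49ms @ 3 + 612.245ms (3/2)
4. 1836.735ms @ 9/2 + 612.245ms (3/2)
5. 2448.98ms @ 6 + 612.245ms (3/2)
6. 3061.224ms @ 15/2 + 1020.408ms (5/2)
7. 4081.633ms @ 10 + 408.163ms (1)
8. 4489.796ms @ 11 + 408.163ms (1)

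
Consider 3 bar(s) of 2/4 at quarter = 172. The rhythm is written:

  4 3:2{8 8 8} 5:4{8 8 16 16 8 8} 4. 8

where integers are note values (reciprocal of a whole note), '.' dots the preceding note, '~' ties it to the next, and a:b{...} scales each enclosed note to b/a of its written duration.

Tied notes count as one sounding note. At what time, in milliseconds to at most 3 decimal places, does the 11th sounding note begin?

note 11 onset = 4b = 1395.349ms

1. 0.0ms @ 0 + 348.837ms (1)
2. 348.837ms @ 1 + 116.279ms (1/3)
3. 465.116ms @ 4/3 + 116.279ms (1/3)
4. 581.395ms @ 5/3 + 116.279ms (1/3)
5. 697.674ms @ 2 + 139.535ms (2/5)
6. 837.209ms @ 12/5 + 139.535ms (2/5)
7. 976.744ms @ 14/5 + 69.767ms (1/5)
8. 1046.512ms @ 3 + 69.767ms (1/5)
9. 1116.279ms @ 16/5 + 139.535ms (2/5)
10. 1255.814ms @ 18/5 + 139.535ms (2/5)
11. 1395.349ms @ 4 + 523.256ms (3/2)
12. 1918.605ms @ 11/2 + 174.419ms (1/2)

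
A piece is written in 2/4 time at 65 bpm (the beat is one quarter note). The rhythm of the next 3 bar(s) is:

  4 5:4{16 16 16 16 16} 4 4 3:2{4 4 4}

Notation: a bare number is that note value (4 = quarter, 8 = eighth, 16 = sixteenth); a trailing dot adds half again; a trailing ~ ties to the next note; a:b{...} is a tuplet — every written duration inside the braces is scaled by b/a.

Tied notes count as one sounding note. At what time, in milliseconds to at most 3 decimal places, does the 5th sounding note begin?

note 5 onset = 8/5b = 1476.923ms

1. 0.0ms @ 0 + 923.077ms (1)
2. 923.077ms @ 1 + 184.615ms (1/5)
3. 1107.692ms @ 6/5 + 184.615ms (1/5)
4. 1292.308ms @ 7/5 + 184.615ms (1/5)
5. 1476.923ms @ 8/5 + 184.615ms (1/5)
6. 1661.538ms @ 9/5 + 184.615ms (1/5)
7. 1846.154ms @ 2 + 923.077ms (1)
8. 2769.231ms @ 3 + 923.077ms (1)
9. 3692.308ms @ 4 + 615.385ms (2/3)
10. 4307.692ms @ 14/3 + 615.385ms (2/3)
11. 4923.077ms @ 16/3 + 615.385ms (2/3)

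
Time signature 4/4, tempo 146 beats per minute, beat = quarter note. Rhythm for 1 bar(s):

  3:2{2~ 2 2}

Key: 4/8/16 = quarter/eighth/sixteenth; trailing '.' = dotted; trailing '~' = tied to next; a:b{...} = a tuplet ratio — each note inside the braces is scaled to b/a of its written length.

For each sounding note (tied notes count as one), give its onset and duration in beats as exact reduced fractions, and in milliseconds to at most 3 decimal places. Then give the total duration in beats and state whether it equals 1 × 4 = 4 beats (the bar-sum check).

1) 0.0ms=0b +1095.89ms=8/3b
2) 1095.89ms=8/3b +547.945ms=4/3b
Σ=4b of 4 (146bpm 4/4) — PASS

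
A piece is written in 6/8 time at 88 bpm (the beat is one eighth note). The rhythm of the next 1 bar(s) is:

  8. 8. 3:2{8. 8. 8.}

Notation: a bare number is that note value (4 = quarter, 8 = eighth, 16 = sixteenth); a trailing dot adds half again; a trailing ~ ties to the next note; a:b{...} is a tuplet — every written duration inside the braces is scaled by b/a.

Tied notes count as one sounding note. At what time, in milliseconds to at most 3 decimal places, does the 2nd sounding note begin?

1. 0.0ms @ 0 + 1022.727ms (3/2)
2. 1022.727ms @ 3/2 + 1022.727ms (3/2)
3. 2045.455ms @ 3 + 681.818ms (1)
4. 2727.273ms @ 4 + 681.818ms (1)
5. 3409.091ms @ 5 + 681.818ms (1)

note 2 onset = 3/2b = 1022.727ms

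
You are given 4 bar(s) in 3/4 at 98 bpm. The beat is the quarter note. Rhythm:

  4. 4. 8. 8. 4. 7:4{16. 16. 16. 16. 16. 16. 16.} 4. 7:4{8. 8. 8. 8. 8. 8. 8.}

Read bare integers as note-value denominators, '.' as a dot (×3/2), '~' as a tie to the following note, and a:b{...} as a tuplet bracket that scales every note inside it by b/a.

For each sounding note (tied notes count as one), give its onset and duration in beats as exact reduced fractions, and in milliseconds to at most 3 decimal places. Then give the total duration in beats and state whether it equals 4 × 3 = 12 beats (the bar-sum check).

1) 0.0ms=0b +918.367ms=3/2b
2) 918.367ms=3/2b +918.367ms=3/2b
3) 1836.735ms=3b +459.184ms=3/4b
4) 2295.918ms=15/4b +459.184ms=3/4b
5) 2755.102ms=9/2b +918.367ms=3/2b
6) 3673.469ms=6b +131.195ms=3/14b
7) 3804.665ms=87/14b +131.195ms=3/14b
8) 3935.86ms=45/7b +131.195ms=3/14b
9) 4067.055ms=93/14b +131.195ms=3/14b
10) 4198.251ms=48/7b +131.195ms=3/14b
11) 4329.446ms=99/14b +131.195ms=3/14b
12) 4460.641ms=51/7b +131.195ms=3/14b
13) 4591.837ms=15/2b +918.367ms=3/2b
14) 5510.204ms=9b +262.391ms=3/7b
15) 5772.595ms=66/7b +262.391ms=3/7b
16) 6034.985ms=69/7b +262.391ms=3/7b
17) 6297.376ms=72/7b +262.391ms=3/7b
18) 6559.767ms=75/7b +262.391ms=3/7b
19) 6822.157ms=78/7b +262.391ms=3/7b
20) 7084.548ms=81/7b +262.391ms=3/7b
Σ=12b of 12 (98bpm 3/4) — PASS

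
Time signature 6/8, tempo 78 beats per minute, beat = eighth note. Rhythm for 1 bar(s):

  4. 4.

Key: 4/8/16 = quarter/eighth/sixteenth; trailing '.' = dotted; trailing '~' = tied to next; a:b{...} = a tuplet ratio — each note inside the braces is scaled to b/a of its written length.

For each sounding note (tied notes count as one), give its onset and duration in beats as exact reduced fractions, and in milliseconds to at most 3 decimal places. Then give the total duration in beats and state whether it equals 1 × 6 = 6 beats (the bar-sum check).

1) 0.0ms=0b +2307.692ms=3b
2) 2307.692ms=3b +2307.692ms=3b
Σ=6b of 6 (78bpm 6/8) — PASS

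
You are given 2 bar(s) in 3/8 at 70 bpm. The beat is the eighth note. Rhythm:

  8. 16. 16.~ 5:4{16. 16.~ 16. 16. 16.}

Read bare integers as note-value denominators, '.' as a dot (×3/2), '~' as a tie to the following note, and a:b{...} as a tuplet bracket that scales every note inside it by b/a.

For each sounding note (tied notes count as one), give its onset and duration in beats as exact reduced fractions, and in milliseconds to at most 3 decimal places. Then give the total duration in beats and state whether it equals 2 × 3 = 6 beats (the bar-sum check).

1) 0.0ms=0b +1285.714ms=3/2b
2) 1285.714ms=3/2b +642.857ms=3/4b
3) 1928.571ms=9/4b +1157.143ms=27/20b
4) 3085.714ms=18/5b +1028.571ms=6/5b
5) 4114.286ms=24/5b +514.286ms=3/5b
6) 4628.571ms=27/5b +514.286ms=3/5b
Σ=6b of 6 (70bpm 3/8) — PASS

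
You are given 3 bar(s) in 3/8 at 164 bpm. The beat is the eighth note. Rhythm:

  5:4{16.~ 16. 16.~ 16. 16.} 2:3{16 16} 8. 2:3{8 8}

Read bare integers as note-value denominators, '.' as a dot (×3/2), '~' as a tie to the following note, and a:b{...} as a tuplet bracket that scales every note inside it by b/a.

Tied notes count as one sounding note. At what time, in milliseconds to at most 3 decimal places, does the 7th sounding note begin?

1. 0.0ms @ 0 + 439.024ms (6/5)
2. 439.024ms @ 6/5 + 439.024ms (6/5)
3. 878.049ms @ 12/5 + 219.512ms (3/5)
4. 1097.561ms @ 3 + 274.39ms (3/4)
5. 1371.951ms @ 15/4 + 274.39ms (3/4)
6. 1646.341ms @ 9/2 + 548.78ms (3/2)
7. 2195.122ms @ 6 + 548.78ms (3/2)
8. 2743.902ms @ 15/2 + 548.78ms (3/2)

note 7 onset = 6b = 2195.122ms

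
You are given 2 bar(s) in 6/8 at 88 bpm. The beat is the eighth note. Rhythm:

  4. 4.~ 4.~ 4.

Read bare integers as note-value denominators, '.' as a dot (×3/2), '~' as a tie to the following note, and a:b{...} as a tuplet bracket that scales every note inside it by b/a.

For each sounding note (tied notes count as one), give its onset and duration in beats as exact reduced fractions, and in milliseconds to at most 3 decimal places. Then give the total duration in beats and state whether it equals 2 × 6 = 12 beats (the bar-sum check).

1) 0.0ms=0b +2045.455ms=3b
2) 2045.455ms=3b +6136.364ms=9b
Σ=12b of 12 (88bpm 6/8) — PASS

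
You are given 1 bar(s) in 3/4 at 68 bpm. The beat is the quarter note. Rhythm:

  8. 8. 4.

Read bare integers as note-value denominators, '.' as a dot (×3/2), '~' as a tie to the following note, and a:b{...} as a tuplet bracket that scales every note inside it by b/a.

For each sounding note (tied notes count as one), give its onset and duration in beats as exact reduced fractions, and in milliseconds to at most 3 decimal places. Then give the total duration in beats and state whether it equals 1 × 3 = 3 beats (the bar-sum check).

1) 0.0ms=0b +661.765ms=3/4b
2) 661.765ms=3/4b +661.765ms=3/4b
3) 1323.529ms=3/2b +1323.529ms=3/2b
Σ=3b of 3 (68bpm 3/4) — PASS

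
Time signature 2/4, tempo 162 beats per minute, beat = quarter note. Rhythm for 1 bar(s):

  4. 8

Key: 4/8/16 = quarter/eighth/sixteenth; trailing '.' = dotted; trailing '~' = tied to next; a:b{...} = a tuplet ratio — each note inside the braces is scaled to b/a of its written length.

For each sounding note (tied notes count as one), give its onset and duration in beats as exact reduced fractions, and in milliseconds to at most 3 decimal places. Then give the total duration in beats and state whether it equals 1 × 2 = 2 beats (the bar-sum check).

1) 0.0ms=0b +555.556ms=3/2b
2) 555.556ms=3/2b +185.185ms=1/2b
Σ=2b of 2 (162bpm 2/4) — PASS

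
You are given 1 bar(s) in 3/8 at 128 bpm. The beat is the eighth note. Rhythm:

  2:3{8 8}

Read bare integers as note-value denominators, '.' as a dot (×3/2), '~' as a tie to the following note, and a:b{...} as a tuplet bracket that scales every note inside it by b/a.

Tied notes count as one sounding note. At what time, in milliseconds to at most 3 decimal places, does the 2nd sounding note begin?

note 2 onset = 3/2b = 703.125ms

1. 0.0ms @ 0 + 703.125ms (3/2)
2. 703.125ms @ 3/2 + 703.125ms (3/2)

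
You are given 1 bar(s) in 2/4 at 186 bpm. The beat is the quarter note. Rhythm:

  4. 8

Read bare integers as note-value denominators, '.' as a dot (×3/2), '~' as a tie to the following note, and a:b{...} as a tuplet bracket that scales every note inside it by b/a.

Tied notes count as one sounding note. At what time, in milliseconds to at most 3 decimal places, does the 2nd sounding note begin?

1. 0.0ms @ 0 + 483.871ms (3/2)
2. 483.871ms @ 3/2 + 161.29ms (1/2)

note 2 onset = 3/2b = 483.871ms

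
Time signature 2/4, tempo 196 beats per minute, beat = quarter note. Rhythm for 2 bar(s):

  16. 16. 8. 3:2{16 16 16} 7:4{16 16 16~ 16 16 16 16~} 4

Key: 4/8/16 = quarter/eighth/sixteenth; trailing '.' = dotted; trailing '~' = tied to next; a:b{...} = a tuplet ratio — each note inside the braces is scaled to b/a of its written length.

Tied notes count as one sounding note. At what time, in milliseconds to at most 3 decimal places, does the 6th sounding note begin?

note 6 onset = 11/6b = 561.224ms

1. 0.0ms @ 0 + 114.796ms (3/8)
2. 114.796ms @ 3/8 + 114.796ms (3/8)
3. 229.592ms @ 3/4 + 229.592ms (3/4)
4. 459.184ms @ 3/2 + 51.02ms (1/6)
5. 510.204ms @ 5/3 + 51.02ms (1/6)
6. 561.224ms @ 11/6 + 51.02ms (1/6)
7. 612.245ms @ 2 + 43.732ms (1/7)
8. 655.977ms @ 15/7 + 43.732ms (1/7)
9. 699.708ms @ 16/7 + 87.464ms (2/7)
10. 787.172ms @ 18/7 + 43.732ms (1/7)
11. 830.904ms @ 19/7 + 43.732ms (1/7)
12. 874.636ms @ 20/7 + 349.854ms (8/7)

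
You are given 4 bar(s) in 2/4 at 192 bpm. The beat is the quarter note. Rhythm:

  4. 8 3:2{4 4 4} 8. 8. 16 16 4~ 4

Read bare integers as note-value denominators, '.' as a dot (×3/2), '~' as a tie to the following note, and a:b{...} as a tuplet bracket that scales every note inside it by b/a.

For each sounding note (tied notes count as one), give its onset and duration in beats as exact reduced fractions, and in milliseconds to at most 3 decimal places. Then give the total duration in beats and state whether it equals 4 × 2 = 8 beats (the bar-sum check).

1) 0.0ms=0b +468.75ms=3/2b
2) 468.75ms=3/2b +156.25ms=1/2b
3) 625.0ms=2b +208.333ms=2/3b
4) 833.333ms=8/3b +208.333ms=2/3b
5) 1041.667ms=10/3b +208.333ms=2/3b
6) 1250.0ms=4b +234.375ms=3/4b
7) 1484.375ms=19/4b +234.375ms=3/4b
8) 1718.75ms=11/2b +78.125ms=1/4b
9) 1796.875ms=23/4b +78.125ms=1/4b
10) 1875.0ms=6b +625.0ms=2b
Σ=8b of 8 (192bpm 2/4) — PASS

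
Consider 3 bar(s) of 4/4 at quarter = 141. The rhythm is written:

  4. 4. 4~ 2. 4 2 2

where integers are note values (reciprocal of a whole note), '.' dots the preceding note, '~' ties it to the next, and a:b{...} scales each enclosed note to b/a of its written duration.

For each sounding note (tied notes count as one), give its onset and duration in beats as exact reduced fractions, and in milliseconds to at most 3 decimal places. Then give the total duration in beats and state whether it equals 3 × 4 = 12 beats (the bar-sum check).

1) 0.0ms=0b +638.298ms=3/2b
2) 638.298ms=3/2b +638.298ms=3/2b
3) 1276.596ms=3b +1702.128ms=4b
4) 2978.723ms=7b +425.532ms=1b
5) 3404.255ms=8b +851.064ms=2b
6) 4255.319ms=10b +851.064ms=2b
Σ=12b of 12 (141bpm 4/4) — PASS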